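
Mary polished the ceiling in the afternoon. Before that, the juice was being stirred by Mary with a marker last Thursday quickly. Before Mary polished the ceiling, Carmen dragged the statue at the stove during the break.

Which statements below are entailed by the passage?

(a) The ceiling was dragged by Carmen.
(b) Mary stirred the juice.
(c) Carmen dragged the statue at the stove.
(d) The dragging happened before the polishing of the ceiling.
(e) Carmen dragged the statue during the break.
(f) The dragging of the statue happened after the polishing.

(b), (c), (d), (e)

(a) Not entailed — Carmen dragged the statue, not the ceiling; the ceiling belongs to the polishing event.
(b) Entailed — 'stir' is an activity; 'was stirring' entails that some stirring happened, so 'stirred' holds.
(c) Entailed — this follows by dropping conjuncts from the dragging event's description.
(d) Entailed — the narrative places the dragging before the polishing.
(e) Entailed — this follows by dropping conjuncts from the dragging event's description.
(f) Not entailed — the narrative places the dragging before the polishing, not after.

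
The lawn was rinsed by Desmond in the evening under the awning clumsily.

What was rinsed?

the lawn

'the lawn' marks the patient of the rinsing event.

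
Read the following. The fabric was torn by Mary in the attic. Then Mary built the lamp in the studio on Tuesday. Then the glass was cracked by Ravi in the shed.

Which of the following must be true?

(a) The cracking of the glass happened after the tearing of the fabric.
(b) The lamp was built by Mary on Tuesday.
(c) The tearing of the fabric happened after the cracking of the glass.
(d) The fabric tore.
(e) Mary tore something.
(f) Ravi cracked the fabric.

(a), (b), (d), (e)

(a) Entailed — the narrative places the tearing before the cracking.
(b) Entailed — every conjunct here is already in the original building event.
(c) Not entailed — the narrative places the tearing before the cracking, not after.
(d) Entailed — 'Mary tore the fabric' is causative; it entails the inchoative 'the fabric tore'.
(e) Entailed — this follows by dropping conjuncts from the tearing event's description.
(f) Not entailed — Ravi cracked the glass, not the fabric; the fabric belongs to the tearing event.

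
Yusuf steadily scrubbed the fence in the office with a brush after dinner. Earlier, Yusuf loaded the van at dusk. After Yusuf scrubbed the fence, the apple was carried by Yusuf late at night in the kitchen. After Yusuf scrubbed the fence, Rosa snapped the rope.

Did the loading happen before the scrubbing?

yes

The narrative orders the loading before the scrubbing.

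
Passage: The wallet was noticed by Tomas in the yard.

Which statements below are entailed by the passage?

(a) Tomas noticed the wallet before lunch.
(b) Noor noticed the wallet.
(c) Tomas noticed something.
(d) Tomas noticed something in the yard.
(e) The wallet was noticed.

(a) Not entailed — 'before lunch' adds information not in the original event.
(b) Not entailed — the passage has Tomas noticing the wallet, not Noor.
(c) Entailed — this follows by dropping conjuncts from the noticing event's description.
(d) Entailed — every conjunct here is already in the original noticing event.
(e) Entailed — the original entails any weakening of itself; this just drops 'in the yard' and generalizes the agent.

(c), (d), (e)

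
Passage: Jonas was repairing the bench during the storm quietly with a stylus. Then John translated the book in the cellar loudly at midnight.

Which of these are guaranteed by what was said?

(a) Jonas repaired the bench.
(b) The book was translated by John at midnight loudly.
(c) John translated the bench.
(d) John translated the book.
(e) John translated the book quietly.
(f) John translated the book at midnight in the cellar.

(b), (d), (f)

(a) Not entailed — 'was repairing' is progressive on an accomplishment; it does not entail the completed 'repaired'.
(b) Entailed — this follows by dropping conjuncts from the translating event's description.
(c) Not entailed — John translated the book, not the bench; the bench belongs to the repairing event.
(d) Entailed — every conjunct here is already in the original translating event.
(e) Not entailed — 'quietly' adds a manner not in (and inconsistent with) the original.
(f) Entailed — this follows by dropping conjuncts from the translating event's description.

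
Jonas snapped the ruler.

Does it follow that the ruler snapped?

yes

'Jonas snapped the ruler' is the causative; it entails the inchoative 'the ruler snapped'.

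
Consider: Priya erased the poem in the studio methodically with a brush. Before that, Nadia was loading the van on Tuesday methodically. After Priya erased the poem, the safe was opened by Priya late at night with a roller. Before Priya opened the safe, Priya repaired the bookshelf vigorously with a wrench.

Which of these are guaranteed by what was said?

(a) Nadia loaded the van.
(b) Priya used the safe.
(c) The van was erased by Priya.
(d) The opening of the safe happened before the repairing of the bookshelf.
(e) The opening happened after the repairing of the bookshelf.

(a) Not entailed — 'was loading' is progressive on an accomplishment; it does not entail the completed 'loaded'.
(b) Not entailed — the safe is the patient, not an instrument — Priya used a roller.
(c) Not entailed — Priya erased the poem, not the van; the van belongs to the loading event.
(d) Not entailed — the narrative places the repairing before the opening, not after.
(e) Entailed — the narrative places the repairing before the opening.

(e)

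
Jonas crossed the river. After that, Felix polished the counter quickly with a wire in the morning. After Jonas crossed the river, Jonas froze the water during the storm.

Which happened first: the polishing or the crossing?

The connectives place the crossing before the polishing.

the crossing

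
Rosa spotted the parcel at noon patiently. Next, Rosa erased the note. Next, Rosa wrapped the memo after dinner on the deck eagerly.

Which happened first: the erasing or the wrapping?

the erasing

The connectives place the erasing before the wrapping.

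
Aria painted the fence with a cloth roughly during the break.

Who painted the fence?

'Aria' marks the agent of the painting event.

Aria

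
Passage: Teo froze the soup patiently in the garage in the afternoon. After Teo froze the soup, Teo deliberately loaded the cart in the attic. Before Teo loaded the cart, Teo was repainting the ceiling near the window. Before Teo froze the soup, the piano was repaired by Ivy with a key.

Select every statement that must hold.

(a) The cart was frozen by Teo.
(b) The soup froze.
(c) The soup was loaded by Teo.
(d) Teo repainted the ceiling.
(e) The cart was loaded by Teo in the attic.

(b), (e)

(a) Not entailed — Teo froze the soup, not the cart; the cart belongs to the loading event.
(b) Entailed — 'Teo froze the soup' is causative; it entails the inchoative 'the soup froze'.
(c) Not entailed — Teo loaded the cart, not the soup; the soup belongs to the freezing event.
(d) Not entailed — 'was repainting' is progressive on an accomplishment; it does not entail the completed 'repainted'.
(e) Entailed — dropping 'deliberately' leaves a sub-description the original still satisfies.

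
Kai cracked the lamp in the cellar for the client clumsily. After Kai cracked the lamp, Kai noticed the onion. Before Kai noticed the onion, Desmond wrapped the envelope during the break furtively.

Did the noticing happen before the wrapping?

no

The narrative orders the wrapping before the noticing.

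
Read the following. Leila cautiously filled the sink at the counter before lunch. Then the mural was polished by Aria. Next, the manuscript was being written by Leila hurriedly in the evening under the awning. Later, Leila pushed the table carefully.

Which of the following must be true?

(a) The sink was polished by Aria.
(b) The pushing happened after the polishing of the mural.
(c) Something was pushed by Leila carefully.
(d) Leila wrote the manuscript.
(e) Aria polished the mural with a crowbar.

(b), (c)

(a) Not entailed — Aria polished the mural, not the sink; the sink belongs to the filling event.
(b) Entailed — the narrative places the polishing before the pushing.
(c) Entailed — every conjunct here is already in the original pushing event.
(d) Not entailed — 'was writing' is progressive on an accomplishment; it does not entail the completed 'wrote'.
(e) Not entailed — 'with a crowbar' adds information not in the original event.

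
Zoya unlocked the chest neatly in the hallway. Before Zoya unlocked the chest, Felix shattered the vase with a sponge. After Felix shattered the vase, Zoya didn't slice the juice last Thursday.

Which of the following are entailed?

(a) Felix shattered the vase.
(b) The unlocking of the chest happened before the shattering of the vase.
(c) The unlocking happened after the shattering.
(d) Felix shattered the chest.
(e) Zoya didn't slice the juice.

(a), (c)

(a) Entailed — dropping 'with a sponge' leaves a sub-description the original still satisfies.
(b) Not entailed — the narrative places the shattering before the unlocking, not after.
(c) Entailed — the narrative places the shattering before the unlocking.
(d) Not entailed — Felix shattered the vase, not the chest; the chest belongs to the unlocking event.
(e) Not entailed — dropping 'last Thursday' under negation is not valid — the original leaves open that Zoya sliced the juice some other way.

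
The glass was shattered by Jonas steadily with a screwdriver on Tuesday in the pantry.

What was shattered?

the glass

'the glass' marks the patient of the shattering event.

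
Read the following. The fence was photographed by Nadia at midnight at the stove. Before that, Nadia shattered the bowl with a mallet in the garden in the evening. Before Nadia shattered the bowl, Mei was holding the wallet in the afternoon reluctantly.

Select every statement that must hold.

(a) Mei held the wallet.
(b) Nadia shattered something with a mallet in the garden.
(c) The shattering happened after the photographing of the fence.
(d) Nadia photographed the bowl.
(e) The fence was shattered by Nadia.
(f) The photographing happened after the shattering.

(a), (b), (f)

(a) Entailed — 'hold' is an activity; 'was holding' entails that some holding happened, so 'held' holds.
(b) Entailed — the original entails any weakening of itself; this just drops 'in the evening' and generalizes the patient.
(c) Not entailed — the narrative places the shattering before the photographing, not after.
(d) Not entailed — Nadia photographed the fence, not the bowl; the bowl belongs to the shattering event.
(e) Not entailed — Nadia shattered the bowl, not the fence; the fence belongs to the photographing event.
(f) Entailed — the narrative places the shattering before the photographing.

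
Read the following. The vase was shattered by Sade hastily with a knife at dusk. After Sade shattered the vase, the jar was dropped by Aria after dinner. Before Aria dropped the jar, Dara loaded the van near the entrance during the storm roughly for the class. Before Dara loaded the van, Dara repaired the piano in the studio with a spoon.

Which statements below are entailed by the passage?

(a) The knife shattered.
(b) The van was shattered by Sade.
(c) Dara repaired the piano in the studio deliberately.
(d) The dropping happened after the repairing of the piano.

(d)

(a) Not entailed — the vase is what shattered, not the knife.
(b) Not entailed — Sade shattered the vase, not the van; the van belongs to the loading event.
(c) Not entailed — 'deliberately' adds information not in the original event.
(d) Entailed — the narrative places the repairing before the dropping.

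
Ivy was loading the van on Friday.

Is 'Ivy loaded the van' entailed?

no

'was loading' is progressive; for an accomplishment like 'load the van', it doesn't entail completion.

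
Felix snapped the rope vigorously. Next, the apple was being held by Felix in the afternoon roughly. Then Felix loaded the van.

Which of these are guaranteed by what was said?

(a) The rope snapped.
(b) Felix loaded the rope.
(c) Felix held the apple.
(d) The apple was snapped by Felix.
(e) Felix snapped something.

(a), (c), (e)

(a) Entailed — 'Felix snapped the rope' is causative; it entails the inchoative 'the rope snapped'.
(b) Not entailed — Felix loaded the van, not the rope; the rope belongs to the snapping event.
(c) Entailed — 'hold' is an activity; 'was holding' entails that some holding happened, so 'held' holds.
(d) Not entailed — Felix snapped the rope, not the apple; the apple belongs to the holding event.
(e) Entailed — this follows by dropping conjuncts from the snapping event's description.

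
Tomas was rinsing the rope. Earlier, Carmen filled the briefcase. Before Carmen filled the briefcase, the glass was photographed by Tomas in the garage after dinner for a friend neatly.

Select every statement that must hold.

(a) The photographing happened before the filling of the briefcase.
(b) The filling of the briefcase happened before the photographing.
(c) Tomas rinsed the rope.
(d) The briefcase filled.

(a) Entailed — the narrative places the photographing before the filling.
(b) Not entailed — the narrative places the photographing before the filling, not after.
(c) Entailed — 'rinse' is an activity; 'was rinsing' entails that some rinsing happened, so 'rinsed' holds.
(d) Entailed — 'Carmen filled the briefcase' is causative; it entails the inchoative 'the briefcase filled'.

(a), (c), (d)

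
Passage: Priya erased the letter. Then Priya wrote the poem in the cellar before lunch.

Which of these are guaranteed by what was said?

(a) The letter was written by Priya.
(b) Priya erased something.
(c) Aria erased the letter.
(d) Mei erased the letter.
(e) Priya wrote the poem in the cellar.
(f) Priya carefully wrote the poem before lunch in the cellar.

(b), (e)

(a) Not entailed — Priya wrote the poem, not the letter; the letter belongs to the erasing event.
(b) Entailed — generalizing the patient leaves a sub-description the original still satisfies.
(c) Not entailed — the passage has Priya erasing the letter, not Aria.
(d) Not entailed — the passage has Priya erasing the letter, not Mei.
(e) Entailed — every conjunct here is already in the original writing event.
(f) Not entailed — 'carefully' adds information not in the original event.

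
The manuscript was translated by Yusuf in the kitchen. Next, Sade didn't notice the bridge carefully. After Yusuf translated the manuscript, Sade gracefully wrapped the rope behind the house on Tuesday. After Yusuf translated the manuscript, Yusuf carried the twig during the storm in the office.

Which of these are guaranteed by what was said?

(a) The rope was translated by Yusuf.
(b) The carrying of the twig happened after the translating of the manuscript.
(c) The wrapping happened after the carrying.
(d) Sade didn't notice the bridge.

(a) Not entailed — Yusuf translated the manuscript, not the rope; the rope belongs to the wrapping event.
(b) Entailed — the narrative places the translating before the carrying.
(c) Not entailed — the narrative doesn't order the carrying relative to the wrapping.
(d) Not entailed — dropping 'carefully' under negation is not valid — the original leaves open that Sade noticed the bridge some other way.

(b)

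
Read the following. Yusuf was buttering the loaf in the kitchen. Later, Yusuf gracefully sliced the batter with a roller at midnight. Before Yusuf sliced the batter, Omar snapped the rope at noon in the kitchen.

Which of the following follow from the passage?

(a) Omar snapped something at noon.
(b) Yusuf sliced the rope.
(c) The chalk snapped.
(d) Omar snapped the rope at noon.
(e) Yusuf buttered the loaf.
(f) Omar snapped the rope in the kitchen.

(a), (d), (f)

(a) Entailed — the original entails any weakening of itself; this just drops 'in the kitchen' and generalizes the patient.
(b) Not entailed — Yusuf sliced the batter, not the rope; the rope belongs to the snapping event.
(c) Not entailed — the rope is what snapped, not the chalk.
(d) Entailed — dropping 'in the kitchen' leaves a sub-description the original still satisfies.
(e) Not entailed — 'was buttering' is progressive on an accomplishment; it does not entail the completed 'buttered'.
(f) Entailed — the original entails any weakening of itself; this just drops 'at noon'.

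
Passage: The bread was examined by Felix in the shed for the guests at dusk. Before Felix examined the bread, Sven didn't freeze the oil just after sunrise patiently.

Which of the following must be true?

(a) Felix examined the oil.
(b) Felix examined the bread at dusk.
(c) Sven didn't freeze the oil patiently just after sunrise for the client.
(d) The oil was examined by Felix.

(b), (c)

(a) Not entailed — Felix examined the bread, not the oil; the oil belongs to the freezing event.
(b) Entailed — dropping 'in the shed', 'for the guests' leaves a sub-description the original still satisfies.
(c) Entailed — under negation, adding a further restriction is entailed: if no such freezing event occurred, none occurred for the client either.
(d) Not entailed — Felix examined the bread, not the oil; the oil belongs to the freezing event.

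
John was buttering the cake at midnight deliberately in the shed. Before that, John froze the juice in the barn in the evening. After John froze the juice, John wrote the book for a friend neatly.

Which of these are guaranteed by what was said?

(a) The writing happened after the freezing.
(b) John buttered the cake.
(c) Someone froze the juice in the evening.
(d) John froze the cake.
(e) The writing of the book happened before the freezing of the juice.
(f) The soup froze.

(a) Entailed — the narrative places the freezing before the writing.
(b) Not entailed — 'was buttering' is progressive on an accomplishment; it does not entail the completed 'buttered'.
(c) Entailed — this follows by dropping conjuncts from the freezing event's description.
(d) Not entailed — John froze the juice, not the cake; the cake belongs to the buttering event.
(e) Not entailed — the narrative places the freezing before the writing, not after.
(f) Not entailed — the juice is what froze, not the soup.

(a), (c)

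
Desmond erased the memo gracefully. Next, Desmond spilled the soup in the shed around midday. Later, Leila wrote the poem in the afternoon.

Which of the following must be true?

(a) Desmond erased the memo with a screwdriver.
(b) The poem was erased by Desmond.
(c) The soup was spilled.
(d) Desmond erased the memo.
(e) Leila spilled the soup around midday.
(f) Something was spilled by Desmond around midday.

(c), (d), (f)

(a) Not entailed — 'with a screwdriver' adds information not in the original event.
(b) Not entailed — Desmond erased the memo, not the poem; the poem belongs to the writing event.
(c) Entailed — this follows by dropping conjuncts from the spilling event's description.
(d) Entailed — this follows by dropping conjuncts from the erasing event's description.
(e) Not entailed — the passage has Desmond spilling the soup, not Leila.
(f) Entailed — the original entails any weakening of itself; this just drops 'in the shed' and generalizes the patient.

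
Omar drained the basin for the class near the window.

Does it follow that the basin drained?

'Omar drained the basin' is the causative; it entails the inchoative 'the basin drained'.

yes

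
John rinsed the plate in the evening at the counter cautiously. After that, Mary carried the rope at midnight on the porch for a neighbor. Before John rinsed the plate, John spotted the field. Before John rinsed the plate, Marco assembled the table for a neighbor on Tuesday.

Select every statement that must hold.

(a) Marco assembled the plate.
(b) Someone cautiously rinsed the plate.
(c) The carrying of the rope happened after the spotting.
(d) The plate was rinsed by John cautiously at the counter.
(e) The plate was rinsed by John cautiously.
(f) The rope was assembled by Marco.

(a) Not entailed — Marco assembled the table, not the plate; the plate belongs to the rinsing event.
(b) Entailed — the original entails any weakening of itself; this just drops 'at the counter', 'in the evening' and generalizes the agent.
(c) Entailed — the narrative places the spotting before the carrying.
(d) Entailed — dropping 'in the evening' leaves a sub-description the original still satisfies.
(e) Entailed — dropping 'at the counter', 'in the evening' leaves a sub-description the original still satisfies.
(f) Not entailed — Marco assembled the table, not the rope; the rope belongs to the carrying event.

(b), (c), (d), (e)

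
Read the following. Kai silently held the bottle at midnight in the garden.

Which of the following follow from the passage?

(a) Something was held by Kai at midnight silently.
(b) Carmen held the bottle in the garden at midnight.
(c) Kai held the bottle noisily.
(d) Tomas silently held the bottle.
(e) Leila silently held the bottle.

(a)

(a) Entailed — the original entails any weakening of itself; this just drops 'in the garden' and generalizes the patient.
(b) Not entailed — the passage has Kai holding the bottle, not Carmen.
(c) Not entailed — 'noisily' adds a manner not in (and inconsistent with) the original.
(d) Not entailed — the passage has Kai holding the bottle, not Tomas.
(e) Not entailed — the passage has Kai holding the bottle, not Leila.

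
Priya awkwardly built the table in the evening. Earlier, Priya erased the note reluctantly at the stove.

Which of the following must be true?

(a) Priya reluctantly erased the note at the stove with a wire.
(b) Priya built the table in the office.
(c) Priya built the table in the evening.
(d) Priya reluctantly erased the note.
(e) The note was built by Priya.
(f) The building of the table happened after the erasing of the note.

(c), (d), (f)

(a) Not entailed — 'with a wire' adds information not in the original event.
(b) Not entailed — 'in the office' adds information not in the original event.
(c) Entailed — the original entails any weakening of itself; this just drops 'awkwardly'.
(d) Entailed — this follows by dropping conjuncts from the erasing event's description.
(e) Not entailed — Priya built the table, not the note; the note belongs to the erasing event.
(f) Entailed — the narrative places the erasing before the building.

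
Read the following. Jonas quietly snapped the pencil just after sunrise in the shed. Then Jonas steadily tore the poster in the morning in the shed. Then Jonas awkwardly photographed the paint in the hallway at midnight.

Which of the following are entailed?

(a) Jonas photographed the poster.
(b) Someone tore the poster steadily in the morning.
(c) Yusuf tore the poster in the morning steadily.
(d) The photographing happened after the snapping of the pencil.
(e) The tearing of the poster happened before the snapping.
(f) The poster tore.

(b), (d), (f)

(a) Not entailed — Jonas photographed the paint, not the poster; the poster belongs to the tearing event.
(b) Entailed — dropping 'in the shed' and generalizing the agent leaves a sub-description the original still satisfies.
(c) Not entailed — the passage has Jonas tearing the poster, not Yusuf.
(d) Entailed — the narrative places the snapping before the photographing.
(e) Not entailed — the narrative places the snapping before the tearing, not after.
(f) Entailed — 'Jonas tore the poster' is causative; it entails the inchoative 'the poster tore'.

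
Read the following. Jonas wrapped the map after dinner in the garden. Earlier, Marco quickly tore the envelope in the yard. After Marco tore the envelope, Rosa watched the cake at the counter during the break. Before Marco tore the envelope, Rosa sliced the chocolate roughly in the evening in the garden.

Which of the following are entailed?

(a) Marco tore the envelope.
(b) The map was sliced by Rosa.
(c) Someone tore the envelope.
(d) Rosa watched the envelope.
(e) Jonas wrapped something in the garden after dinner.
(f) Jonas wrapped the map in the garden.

(a), (c), (e), (f)

(a) Entailed — the original entails any weakening of itself; this just drops 'in the yard', 'quickly'.
(b) Not entailed — Rosa sliced the chocolate, not the map; the map belongs to the wrapping event.
(c) Entailed — this follows by dropping conjuncts from the tearing event's description.
(d) Not entailed — Rosa watched the cake, not the envelope; the envelope belongs to the tearing event.
(e) Entailed — every conjunct here is already in the original wrapping event.
(f) Entailed — dropping 'after dinner' leaves a sub-description the original still satisfies.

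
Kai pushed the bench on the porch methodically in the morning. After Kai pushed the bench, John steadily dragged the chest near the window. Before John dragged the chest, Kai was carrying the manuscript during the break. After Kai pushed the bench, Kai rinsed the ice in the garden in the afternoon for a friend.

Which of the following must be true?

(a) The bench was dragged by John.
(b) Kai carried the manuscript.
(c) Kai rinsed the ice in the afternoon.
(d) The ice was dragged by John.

(b), (c)

(a) Not entailed — John dragged the chest, not the bench; the bench belongs to the pushing event.
(b) Entailed — 'carry' is an activity; 'was carrying' entails that some carrying happened, so 'carried' holds.
(c) Entailed — every conjunct here is already in the original rinsing event.
(d) Not entailed — John dragged the chest, not the ice; the ice belongs to the rinsing event.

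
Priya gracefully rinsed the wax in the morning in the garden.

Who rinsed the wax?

Priya

'Priya' marks the agent of the rinsing event.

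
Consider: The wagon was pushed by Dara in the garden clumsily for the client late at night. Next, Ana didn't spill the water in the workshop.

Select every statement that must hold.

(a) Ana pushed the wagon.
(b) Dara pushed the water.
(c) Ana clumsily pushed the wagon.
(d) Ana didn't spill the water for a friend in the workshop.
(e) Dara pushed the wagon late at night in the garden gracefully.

(d)

(a) Not entailed — the passage has Dara pushing the wagon, not Ana.
(b) Not entailed — Dara pushed the wagon, not the water; the water belongs to the spilling event.
(c) Not entailed — the passage has Dara pushing the wagon, not Ana.
(d) Entailed — under negation, adding a further restriction is entailed: if no such spilling event occurred, none occurred for a friend either.
(e) Not entailed — 'gracefully' adds a manner not in (and inconsistent with) the original.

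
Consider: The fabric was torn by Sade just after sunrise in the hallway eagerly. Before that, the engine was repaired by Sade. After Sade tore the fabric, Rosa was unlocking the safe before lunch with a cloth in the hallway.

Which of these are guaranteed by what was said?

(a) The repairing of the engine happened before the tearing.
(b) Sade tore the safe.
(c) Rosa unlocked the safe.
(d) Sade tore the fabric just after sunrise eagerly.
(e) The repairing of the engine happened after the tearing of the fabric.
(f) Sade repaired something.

(a) Entailed — the narrative places the repairing before the tearing.
(b) Not entailed — Sade tore the fabric, not the safe; the safe belongs to the unlocking event.
(c) Not entailed — 'was unlocking' is progressive on an accomplishment; it does not entail the completed 'unlocked'.
(d) Entailed — every conjunct here is already in the original tearing event.
(e) Not entailed — the narrative places the repairing before the tearing, not after.
(f) Entailed — this follows by dropping conjuncts from the repairing event's description.

(a), (d), (f)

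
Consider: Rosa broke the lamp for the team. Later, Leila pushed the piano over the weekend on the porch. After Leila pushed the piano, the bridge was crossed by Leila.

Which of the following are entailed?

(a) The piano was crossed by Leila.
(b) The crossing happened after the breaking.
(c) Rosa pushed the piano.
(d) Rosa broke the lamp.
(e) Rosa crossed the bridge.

(b), (d)

(a) Not entailed — Leila crossed the bridge, not the piano; the piano belongs to the pushing event.
(b) Entailed — the narrative places the breaking before the crossing.
(c) Not entailed — the passage has Leila pushing the piano, not Rosa.
(d) Entailed — this follows by dropping conjuncts from the breaking event's description.
(e) Not entailed — the passage has Leila crossing the bridge, not Rosa.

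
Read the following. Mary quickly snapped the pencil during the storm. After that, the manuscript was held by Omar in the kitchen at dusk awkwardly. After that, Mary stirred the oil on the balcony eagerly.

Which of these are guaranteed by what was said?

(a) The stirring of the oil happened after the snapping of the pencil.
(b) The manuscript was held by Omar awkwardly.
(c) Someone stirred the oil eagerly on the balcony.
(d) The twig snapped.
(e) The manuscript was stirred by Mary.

(a) Entailed — the narrative places the snapping before the stirring.
(b) Entailed — the original entails any weakening of itself; this just drops 'at dusk', 'in the kitchen'.
(c) Entailed — the original entails any weakening of itself; this just generalizes the agent.
(d) Not entailed — the pencil is what snapped, not the twig.
(e) Not entailed — Mary stirred the oil, not the manuscript; the manuscript belongs to the holding event.

(a), (b), (c)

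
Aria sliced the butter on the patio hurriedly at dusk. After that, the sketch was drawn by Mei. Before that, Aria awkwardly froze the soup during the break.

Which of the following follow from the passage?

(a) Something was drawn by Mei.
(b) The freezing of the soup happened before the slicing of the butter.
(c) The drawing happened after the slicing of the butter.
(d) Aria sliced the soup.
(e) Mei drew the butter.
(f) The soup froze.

(a) Entailed — generalizing the patient leaves a sub-description the original still satisfies.
(b) Not entailed — the narrative doesn't order the freezing relative to the slicing.
(c) Entailed — the narrative places the slicing before the drawing.
(d) Not entailed — Aria sliced the butter, not the soup; the soup belongs to the freezing event.
(e) Not entailed — Mei drew the sketch, not the butter; the butter belongs to the slicing event.
(f) Entailed — 'Aria froze the soup' is causative; it entails the inchoative 'the soup froze'.

(a), (c), (f)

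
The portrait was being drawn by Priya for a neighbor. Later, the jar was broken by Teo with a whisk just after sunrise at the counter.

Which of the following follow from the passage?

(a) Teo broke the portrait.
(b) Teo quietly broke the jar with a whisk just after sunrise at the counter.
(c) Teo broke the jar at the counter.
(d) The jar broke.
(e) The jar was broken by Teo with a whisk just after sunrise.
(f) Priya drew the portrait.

(a) Not entailed — Teo broke the jar, not the portrait; the portrait belongs to the drawing event.
(b) Not entailed — 'quietly' adds information not in the original event.
(c) Entailed — the original entails any weakening of itself; this just drops 'with a whisk', 'just after sunrise'.
(d) Entailed — 'Teo broke the jar' is causative; it entails the inchoative 'the jar broke'.
(e) Entailed — every conjunct here is already in the original breaking event.
(f) Not entailed — 'was drawing' is progressive on an accomplishment; it does not entail the completed 'drew'.

(c), (d), (e)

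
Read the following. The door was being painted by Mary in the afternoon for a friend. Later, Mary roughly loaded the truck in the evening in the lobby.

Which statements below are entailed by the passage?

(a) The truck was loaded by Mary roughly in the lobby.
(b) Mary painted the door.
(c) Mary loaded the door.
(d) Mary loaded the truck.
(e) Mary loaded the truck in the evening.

(a), (d), (e)

(a) Entailed — every conjunct here is already in the original loading event.
(b) Not entailed — 'was painting' is progressive on an accomplishment; it does not entail the completed 'painted'.
(c) Not entailed — Mary loaded the truck, not the door; the door belongs to the painting event.
(d) Entailed — the original entails any weakening of itself; this just drops 'roughly', 'in the lobby', 'in the evening'.
(e) Entailed — this follows by dropping conjuncts from the loading event's description.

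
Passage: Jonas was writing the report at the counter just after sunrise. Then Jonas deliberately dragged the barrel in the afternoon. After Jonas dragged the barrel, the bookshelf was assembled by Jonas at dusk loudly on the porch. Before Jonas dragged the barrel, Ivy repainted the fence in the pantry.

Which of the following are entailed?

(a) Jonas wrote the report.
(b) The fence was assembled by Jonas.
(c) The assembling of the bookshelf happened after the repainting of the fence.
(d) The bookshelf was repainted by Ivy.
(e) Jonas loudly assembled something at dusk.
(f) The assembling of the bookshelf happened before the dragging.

(c), (e)

(a) Not entailed — 'was writing' is progressive on an accomplishment; it does not entail the completed 'wrote'.
(b) Not entailed — Jonas assembled the bookshelf, not the fence; the fence belongs to the repainting event.
(c) Entailed — the narrative places the repainting before the assembling.
(d) Not entailed — Ivy repainted the fence, not the bookshelf; the bookshelf belongs to the assembling event.
(e) Entailed — this follows by dropping conjuncts from the assembling event's description.
(f) Not entailed — the narrative places the dragging before the assembling, not after.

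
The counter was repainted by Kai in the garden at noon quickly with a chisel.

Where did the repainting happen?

in the garden

'in the garden' marks the location of the repainting event.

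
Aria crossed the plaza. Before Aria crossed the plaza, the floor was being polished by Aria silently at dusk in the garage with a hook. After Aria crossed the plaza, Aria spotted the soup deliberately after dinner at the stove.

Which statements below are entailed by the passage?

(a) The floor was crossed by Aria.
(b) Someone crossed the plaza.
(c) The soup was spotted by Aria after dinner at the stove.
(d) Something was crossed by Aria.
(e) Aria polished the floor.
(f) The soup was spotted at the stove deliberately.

(a) Not entailed — Aria crossed the plaza, not the floor; the floor belongs to the polishing event.
(b) Entailed — this follows by dropping conjuncts from the crossing event's description.
(c) Entailed — dropping 'deliberately' leaves a sub-description the original still satisfies.
(d) Entailed — the original entails any weakening of itself; this just generalizes the patient.
(e) Entailed — 'polish' is an activity; 'was polishing' entails that some polishing happened, so 'polished' holds.
(f) Entailed — dropping 'after dinner' and generalizing the agent leaves a sub-description the original still satisfies.

(b), (c), (d), (e), (f)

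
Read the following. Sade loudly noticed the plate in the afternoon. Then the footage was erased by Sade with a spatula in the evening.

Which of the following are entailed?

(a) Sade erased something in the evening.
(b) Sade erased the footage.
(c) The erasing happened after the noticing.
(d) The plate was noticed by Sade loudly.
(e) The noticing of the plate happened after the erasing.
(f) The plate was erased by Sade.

(a) Entailed — the original entails any weakening of itself; this just drops 'with a spatula' and generalizes the patient.
(b) Entailed — the original entails any weakening of itself; this just drops 'with a spatula', 'in the evening'.
(c) Entailed — the narrative places the noticing before the erasing.
(d) Entailed — dropping 'in the afternoon' leaves a sub-description the original still satisfies.
(e) Not entailed — the narrative places the noticing before the erasing, not after.
(f) Not entailed — Sade erased the footage, not the plate; the plate belongs to the noticing event.

(a), (b), (c), (d)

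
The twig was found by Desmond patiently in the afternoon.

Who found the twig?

Desmond

'Desmond' marks the agent of the finding event.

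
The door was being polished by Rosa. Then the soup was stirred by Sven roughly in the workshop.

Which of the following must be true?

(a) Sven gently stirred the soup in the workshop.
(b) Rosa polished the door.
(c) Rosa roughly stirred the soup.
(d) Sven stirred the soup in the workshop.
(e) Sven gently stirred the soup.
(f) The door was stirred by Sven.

(a) Not entailed — 'gently' adds a manner not in (and inconsistent with) the original.
(b) Entailed — 'polish' is an activity; 'was polishing' entails that some polishing happened, so 'polished' holds.
(c) Not entailed — the passage has Sven stirring the soup, not Rosa.
(d) Entailed — this follows by dropping conjuncts from the stirring event's description.
(e) Not entailed — 'gently' adds a manner not in (and inconsistent with) the original.
(f) Not entailed — Sven stirred the soup, not the door; the door belongs to the polishing event.

(b), (d)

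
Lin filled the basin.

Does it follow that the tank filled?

no

Nothing is said about any tank; only the basin is affected.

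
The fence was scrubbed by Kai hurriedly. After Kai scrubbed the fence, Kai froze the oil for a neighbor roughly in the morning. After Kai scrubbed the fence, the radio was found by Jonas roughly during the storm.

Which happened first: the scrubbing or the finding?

the scrubbing

The connectives place the scrubbing before the finding.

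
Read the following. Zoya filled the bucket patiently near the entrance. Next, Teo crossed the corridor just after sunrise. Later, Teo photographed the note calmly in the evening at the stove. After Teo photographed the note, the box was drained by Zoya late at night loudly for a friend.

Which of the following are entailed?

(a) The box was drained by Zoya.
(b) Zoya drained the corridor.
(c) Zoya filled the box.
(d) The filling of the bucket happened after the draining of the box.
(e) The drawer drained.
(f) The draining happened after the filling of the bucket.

(a), (f)

(a) Entailed — the original entails any weakening of itself; this just drops 'for a friend', 'late at night', 'loudly'.
(b) Not entailed — Zoya drained the box, not the corridor; the corridor belongs to the crossing event.
(c) Not entailed — Zoya filled the bucket, not the box; the box belongs to the draining event.
(d) Not entailed — the narrative places the filling before the draining, not after.
(e) Not entailed — the box is what drained, not the drawer.
(f) Entailed — the narrative places the filling before the draining.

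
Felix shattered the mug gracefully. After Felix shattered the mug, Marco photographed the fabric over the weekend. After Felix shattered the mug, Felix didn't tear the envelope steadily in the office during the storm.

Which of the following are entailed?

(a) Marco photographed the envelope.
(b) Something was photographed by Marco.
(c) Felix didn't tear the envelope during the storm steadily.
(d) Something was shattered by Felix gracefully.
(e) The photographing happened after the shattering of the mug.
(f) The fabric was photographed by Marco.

(b), (d), (e), (f)

(a) Not entailed — Marco photographed the fabric, not the envelope; the envelope belongs to the tearing event.
(b) Entailed — this follows by dropping conjuncts from the photographing event's description.
(c) Not entailed — dropping 'in the office' under negation is not valid — the original leaves open that Felix tore the envelope some other way.
(d) Entailed — the original entails any weakening of itself; this just generalizes the patient.
(e) Entailed — the narrative places the shattering before the photographing.
(f) Entailed — dropping 'over the weekend' leaves a sub-description the original still satisfies.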